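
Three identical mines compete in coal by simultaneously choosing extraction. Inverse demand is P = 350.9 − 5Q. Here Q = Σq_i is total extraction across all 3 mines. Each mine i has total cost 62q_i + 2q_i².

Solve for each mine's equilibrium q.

A representative mine's profit is π_i = q_i(350.9 − 5Q) − 62q_i − 2q_i², with Q = q_i + Σ_{j≠i} q_j.
First-order condition: 288.9 − 14q_i − 5Σ_{j≠i} q_j = 0.
With identical mines, set every q_j = q: then 288.9 − 14q − 10q = 0, i.e. q = 288.9/24 = 12.0375.

12.0375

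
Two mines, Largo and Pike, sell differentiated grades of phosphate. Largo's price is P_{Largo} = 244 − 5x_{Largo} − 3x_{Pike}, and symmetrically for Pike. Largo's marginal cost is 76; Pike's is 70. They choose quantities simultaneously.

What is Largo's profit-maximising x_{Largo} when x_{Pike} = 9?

14.1

Mine Largo's profit: π = x_{Largo}(244 − 5x_{Largo} − 3x_{Pike}) − 76x_{Largo}.
∂π/∂x_{Largo} = 168 − 10x_{Largo} − 3x_{Pike} = 0 ⇒ x_{Largo} = 16.8 − 0.3x_{Pike}.
At x_{Pike} = 9: x_{Largo} = 16.8 − 0.3·9 = 14.1.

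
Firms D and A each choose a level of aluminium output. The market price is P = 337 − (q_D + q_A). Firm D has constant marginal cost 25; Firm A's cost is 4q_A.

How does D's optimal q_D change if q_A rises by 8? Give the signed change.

-4

Firm D's profit: π = q_D(337 − (q_D + q_A)) − 25q_D.
∂π/∂q_D = 312 − 2q_D − q_A = 0, so q_D = 156 − 0.5q_A.
The reaction-function slope is −0.5, so an 8-unit rise in q_A moves q_D by −0.5 × 8 = −4. D's best response falls — the actions are strategic substitutes.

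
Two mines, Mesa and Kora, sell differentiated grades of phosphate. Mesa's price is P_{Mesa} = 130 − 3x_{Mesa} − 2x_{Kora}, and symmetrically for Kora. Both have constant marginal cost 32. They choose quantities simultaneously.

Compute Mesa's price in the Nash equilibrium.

Mine Mesa's profit: π = x_{Mesa}(130 − 3x_{Mesa} − 2x_{Kora}) − 32x_{Mesa}.
∂π/∂x_{Mesa} = 98 − 6x_{Mesa} − 2x_{Kora} = 0 ⇒ x_{Mesa} = 49/3 − (1/3)x_{Kora}.
Setting x_{Mesa} = x_{Kora} in the reaction function: x_{Mesa} = 49/3 − (1/3)x_{Mesa}, so x_{Mesa} = (49/3) / (4/3) = 12.25.
P_{Mesa} = 130 − 3·12.25 − 2·12.25 = 68.75.

68.75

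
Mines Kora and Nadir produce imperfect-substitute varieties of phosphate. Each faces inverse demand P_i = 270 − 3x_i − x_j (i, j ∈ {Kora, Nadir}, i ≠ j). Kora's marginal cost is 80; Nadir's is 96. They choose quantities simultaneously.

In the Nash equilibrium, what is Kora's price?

162.8

Mine Kora's profit: π = x_{Kora}(270 − 3x_{Kora} − x_{Nadir}) − 80x_{Kora}.
∂π/∂x_{Kora} = 190 − 6x_{Kora} − x_{Nadir} = 0 ⇒ x_{Kora} = 95/3 − (1/6)x_{Nadir}.
Similarly x_{Nadir} = 29 − (1/6)x_{Kora}.
Solving the two reaction functions simultaneously: (1 − (−1/6)(−1/6))x_{Kora} = 95/3 − (1/6)·29, so (35/36)x_{Kora} = 161/6 and x_{Kora} = 27.6.
Then x_{Nadir} = 29 − (1/6)·27.6 = 24.4.
P_{Kora} = 270 − 3·27.6 − 24.4 = 162.8.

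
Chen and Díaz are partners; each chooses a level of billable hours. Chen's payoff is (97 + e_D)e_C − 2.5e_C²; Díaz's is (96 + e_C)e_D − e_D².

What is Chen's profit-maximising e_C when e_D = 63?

Expanding Chen's payoff: 97e_C + e_De_C − 2.5e_C².
∂π/∂e_C = 97 + e_D − 5e_C = 0, so e_C = 19.4 + 0.2e_D.
At e_D = 63: e_C = 19.4 + 0.2·63 = 32.

32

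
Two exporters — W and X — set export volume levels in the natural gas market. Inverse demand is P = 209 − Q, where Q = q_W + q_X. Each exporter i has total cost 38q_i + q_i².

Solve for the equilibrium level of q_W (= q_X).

34.2

Exporter W's profit: π = q_W(209 − (q_W + q_X)) − 38q_W − q_W².
∂π/∂q_W = 171 − 4q_W − q_X = 0, so q_W = 42.75 − 0.25q_X.
By symmetry q_X = q_W; substituting into the reaction function, 1.25q_W = 42.75 and q_W = 34.2.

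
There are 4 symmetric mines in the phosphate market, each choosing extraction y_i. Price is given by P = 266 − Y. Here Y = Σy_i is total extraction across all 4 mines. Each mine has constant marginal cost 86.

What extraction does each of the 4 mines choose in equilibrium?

36

A representative mine's profit is π_i = y_i(266 − Y) − 86y_i, with Y = y_i + Σ_{j≠i} y_j.
First-order condition: 180 − 2y_i − Σ_{j≠i} y_j = 0.
With identical mines, set every y_j = y: then 180 − 2y − 3y = 0, i.e. y = 180/5 = 36.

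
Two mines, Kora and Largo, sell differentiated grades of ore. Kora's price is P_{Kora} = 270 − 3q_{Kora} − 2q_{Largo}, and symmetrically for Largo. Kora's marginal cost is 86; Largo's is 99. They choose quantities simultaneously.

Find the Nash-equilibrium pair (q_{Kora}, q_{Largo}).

Mine Kora's profit: π = q_{Kora}(270 − 3q_{Kora} − 2q_{Largo}) − 86q_{Kora}.
∂π/∂q_{Kora} = 184 − 6q_{Kora} − 2q_{Largo} = 0 ⇒ q_{Kora} = 92/3 − (1/3)q_{Largo}.
Similarly q_{Largo} = 28.5 − (1/3)q_{Kora}.
Plugging q_{Largo} into Kora's best response: q_{Kora} = 92/3 − (1/3)(28.5 − (1/3)q_{Kora}) ⇒ (8/9)q_{Kora} = 127/6, so q_{Kora} = 23.8125.
Then q_{Largo} = 28.5 − (1/3)·23.8125 = 20.5625.

23.8125, 20.5625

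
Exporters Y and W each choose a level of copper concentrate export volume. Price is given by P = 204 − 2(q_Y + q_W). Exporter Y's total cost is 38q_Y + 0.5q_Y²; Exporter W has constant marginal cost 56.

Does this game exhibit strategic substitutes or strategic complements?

strategic substitutes

Exporter Y's profit: π = q_Y(204 − 2(q_Y + q_W)) − 38q_Y − 0.5q_Y².
∂π/∂q_Y = 166 − 5q_Y − 2q_W = 0, so q_Y = 33.2 − 0.4q_W.
The best-response slope dq_Y/dq_W = −0.4 < 0: the reaction function is downward-sloping, so the choices are strategic substitutes.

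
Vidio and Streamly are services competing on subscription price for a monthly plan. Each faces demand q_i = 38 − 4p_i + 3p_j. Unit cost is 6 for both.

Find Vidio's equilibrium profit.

163.84

Vidio's profit: π = (p_{Vidio} − 6)(38 − 4p_{Vidio} + 3p_{Streamly}).
∂π/∂p_{Vidio} = 62 − 8p_{Vidio} + 3p_{Streamly} = 0 ⇒ p_{Vidio} = 7.75 + 0.375p_{Streamly}.
By symmetry p_{Streamly} = p_{Vidio}; substituting into the reaction function, 0.625p_{Vidio} = 7.75 and p_{Vidio} = 12.4.
q_{Vidio} = 38 − 4·12.4 + 3·12.4 = 25.6.
Profit = (12.4 − 6)·25.6 = 163.84.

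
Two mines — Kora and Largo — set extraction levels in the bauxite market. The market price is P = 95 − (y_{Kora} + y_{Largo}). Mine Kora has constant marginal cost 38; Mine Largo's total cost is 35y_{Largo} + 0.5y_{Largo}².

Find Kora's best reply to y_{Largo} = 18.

19.5

Mine Kora's profit: π = y_{Kora}(95 − (y_{Kora} + y_{Largo})) − 38y_{Kora}.
∂π/∂y_{Kora} = 57 − 2y_{Kora} − y_{Largo} = 0, so y_{Kora} = 28.5 − 0.5y_{Largo}.
At y_{Largo} = 18: y_{Kora} = 28.5 − 0.5·18 = 19.5.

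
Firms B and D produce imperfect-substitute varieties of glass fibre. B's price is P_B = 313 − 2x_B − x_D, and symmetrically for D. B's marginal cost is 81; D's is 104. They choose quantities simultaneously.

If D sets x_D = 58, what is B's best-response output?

43.5

Firm B's profit: π = x_B(313 − 2x_B − x_D) − 81x_B.
∂π/∂x_B = 232 − 4x_B − x_D = 0 ⇒ x_B = 58 − 0.25x_D.
At x_D = 58: x_B = 58 − 0.25·58 = 43.5.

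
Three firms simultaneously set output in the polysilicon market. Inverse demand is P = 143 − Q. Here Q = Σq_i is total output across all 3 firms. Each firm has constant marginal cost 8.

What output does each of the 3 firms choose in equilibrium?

33.75

A representative firm's profit is π_i = q_i(143 − Q) − 8q_i, with Q = q_i + Σ_{j≠i} q_j.
First-order condition: 135 − 2q_i − Σ_{j≠i} q_j = 0.
Imposing symmetry (q_j = q for all j) turns Σ_{j≠i} q_j into 2q, so 135 = 4q and q = 33.75.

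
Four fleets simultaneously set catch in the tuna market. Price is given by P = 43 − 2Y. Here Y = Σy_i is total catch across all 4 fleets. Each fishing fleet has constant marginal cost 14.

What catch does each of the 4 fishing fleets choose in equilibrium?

A representative fishing fleet's profit is π_i = y_i(43 − 2Y) − 14y_i, with Y = y_i + Σ_{j≠i} y_j.
First-order condition: 29 − 4y_i − 2Σ_{j≠i} y_j = 0.
With identical fishing fleets, set every y_j = y: then 29 − 4y − 6y = 0, i.e. y = 29/10 = 2.9.

2.9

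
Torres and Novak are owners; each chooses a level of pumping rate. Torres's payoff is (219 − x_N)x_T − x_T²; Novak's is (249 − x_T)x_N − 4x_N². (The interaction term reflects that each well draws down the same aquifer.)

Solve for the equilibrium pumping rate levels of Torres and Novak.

100.2, 18.6

Expanding Torres's payoff: 219x_T − x_Nx_T − x_T².
∂π/∂x_T = 219 − x_N − 2x_T = 0, so x_T = 109.5 − 0.5x_N.
Likewise for Novak: x_N = 31.125 − 0.125x_T.
Plugging x_N into Torres's best response: x_T = 109.5 − 0.5(31.125 − 0.125x_T) ⇒ 0.9375x_T = 93.9375, so x_T = 100.2.
Then x_N = 31.125 − 0.125·100.2 = 18.6.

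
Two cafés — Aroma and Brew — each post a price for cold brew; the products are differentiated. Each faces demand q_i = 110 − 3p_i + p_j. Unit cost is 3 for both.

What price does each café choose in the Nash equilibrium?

Aroma's profit: π = (p_{Aroma} − 3)(110 − 3p_{Aroma} + p_{Brew}).
∂π/∂p_{Aroma} = 119 − 6p_{Aroma} + p_{Brew} = 0 ⇒ p_{Aroma} = 119/6 + (1/6)p_{Brew}.
Setting p_{Aroma} = p_{Brew} in the reaction function: p_{Aroma} = 119/6 + (1/6)p_{Aroma}, so p_{Aroma} = (119/6) / (5/6) = 23.8.

23.8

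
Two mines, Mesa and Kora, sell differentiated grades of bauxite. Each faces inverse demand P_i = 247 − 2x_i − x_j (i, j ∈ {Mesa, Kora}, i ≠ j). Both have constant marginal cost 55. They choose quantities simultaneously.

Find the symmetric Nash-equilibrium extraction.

Mine Mesa's profit: π = x_{Mesa}(247 − 2x_{Mesa} − x_{Kora}) − 55x_{Mesa}.
∂π/∂x_{Mesa} = 192 − 4x_{Mesa} − x_{Kora} = 0 ⇒ x_{Mesa} = 48 − 0.25x_{Kora}.
The game is symmetric, so in equilibrium x_{Kora} = x_{Mesa}: the reaction function gives 1.25x_{Mesa} = 48, hence x_{Mesa} = 38.4.

38.4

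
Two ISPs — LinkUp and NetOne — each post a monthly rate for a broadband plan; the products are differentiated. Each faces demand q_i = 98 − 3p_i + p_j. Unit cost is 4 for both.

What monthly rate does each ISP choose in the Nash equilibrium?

22

LinkUp's profit: π = (p_{LinkUp} − 4)(98 − 3p_{LinkUp} + p_{NetOne}).
∂π/∂p_{LinkUp} = 110 − 6p_{LinkUp} + p_{NetOne} = 0 ⇒ p_{LinkUp} = 55/3 + (1/6)p_{NetOne}.
The game is symmetric, so in equilibrium p_{NetOne} = p_{LinkUp}: the reaction function gives (5/6)p_{LinkUp} = 55/3, hence p_{LinkUp} = 22.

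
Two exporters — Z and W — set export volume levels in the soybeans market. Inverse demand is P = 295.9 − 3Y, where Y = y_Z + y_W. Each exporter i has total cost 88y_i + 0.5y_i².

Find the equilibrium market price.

171.16

Exporter Z's profit: π = y_Z(295.9 − 3(y_Z + y_W)) − 88y_Z − 0.5y_Z².
∂π/∂y_Z = 207.9 − 7y_Z − 3y_W = 0, so y_Z = 29.7 − (3/7)y_W.
By symmetry y_W = y_Z; substituting into the reaction function, (10/7)y_Z = 29.7 and y_Z = 20.79.
Equilibrium price: P = 295.9 − 3·41.58 = 171.16.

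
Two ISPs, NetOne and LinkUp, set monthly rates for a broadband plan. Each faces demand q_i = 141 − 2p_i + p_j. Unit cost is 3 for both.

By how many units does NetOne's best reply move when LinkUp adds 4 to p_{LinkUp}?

NetOne's profit: π = (p_{NetOne} − 3)(141 − 2p_{NetOne} + p_{LinkUp}).
∂π/∂p_{NetOne} = 147 − 4p_{NetOne} + p_{LinkUp} = 0 ⇒ p_{NetOne} = 36.75 + 0.25p_{LinkUp}.
The reaction-function slope is 0.25, so a 4-unit rise in p_{LinkUp} moves p_{NetOne} by 0.25 × 4 = 1. NetOne's best response rises — the actions are strategic complements.

1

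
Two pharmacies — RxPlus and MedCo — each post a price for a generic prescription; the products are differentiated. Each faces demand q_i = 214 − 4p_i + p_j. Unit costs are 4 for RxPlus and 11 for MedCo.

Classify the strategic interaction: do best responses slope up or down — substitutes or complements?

RxPlus's profit: π = (p_{RxPlus} − 4)(214 − 4p_{RxPlus} + p_{MedCo}).
∂π/∂p_{RxPlus} = 230 − 8p_{RxPlus} + p_{MedCo} = 0 ⇒ p_{RxPlus} = 28.75 + 0.125p_{MedCo}.
The best-response slope dp_{RxPlus}/dp_{MedCo} = 0.125 > 0: the reaction function is upward-sloping, so the choices are strategic complements.

strategic complements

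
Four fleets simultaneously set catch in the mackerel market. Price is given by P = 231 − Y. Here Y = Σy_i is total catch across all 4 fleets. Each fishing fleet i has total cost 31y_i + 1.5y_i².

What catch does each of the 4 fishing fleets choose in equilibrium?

25

A representative fishing fleet's profit is π_i = y_i(231 − Y) − 31y_i − 1.5y_i², with Y = y_i + Σ_{j≠i} y_j.
First-order condition: 200 − 5y_i − Σ_{j≠i} y_j = 0.
With identical fishing fleets, set every y_j = y: then 200 − 5y − 3y = 0, i.e. y = 200/8 = 25.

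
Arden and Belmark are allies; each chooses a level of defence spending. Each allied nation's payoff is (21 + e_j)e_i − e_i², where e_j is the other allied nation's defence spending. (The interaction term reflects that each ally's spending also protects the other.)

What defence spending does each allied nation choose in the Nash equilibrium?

21

Arden's payoff is (21 + e_B)e_A − e_A².
∂π/∂e_A = 21 + e_B − 2e_A = 0, so e_A = 10.5 + 0.5e_B.
The game is symmetric, so in equilibrium e_B = e_A: the reaction function gives 0.5e_A = 10.5, hence e_A = 21.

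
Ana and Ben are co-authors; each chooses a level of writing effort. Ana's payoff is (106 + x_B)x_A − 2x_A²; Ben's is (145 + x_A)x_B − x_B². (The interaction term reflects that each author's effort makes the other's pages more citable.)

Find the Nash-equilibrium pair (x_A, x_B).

Expanding Ana's payoff: 106x_A + x_Bx_A − 2x_A².
∂π/∂x_A = 106 + x_B − 4x_A = 0, so x_A = 26.5 + 0.25x_B.
Likewise for Ben: x_B = 72.5 + 0.5x_A.
Substituting the second reaction function into the first: x_A = 26.5 + 0.25(72.5 + 0.5x_A), which gives 0.875x_A = 44.625 ⇒ x_A = 51.
Then x_B = 72.5 + 0.5·51 = 98.

51, 98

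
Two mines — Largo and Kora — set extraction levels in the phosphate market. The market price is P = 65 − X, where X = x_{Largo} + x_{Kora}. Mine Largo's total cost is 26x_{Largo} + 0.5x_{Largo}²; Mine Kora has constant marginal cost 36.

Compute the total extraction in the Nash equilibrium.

Mine Largo's profit: π = x_{Largo}(65 − (x_{Largo} + x_{Kora})) − 26x_{Largo} − 0.5x_{Largo}².
∂π/∂x_{Largo} = 39 − 3x_{Largo} − x_{Kora} = 0, so x_{Largo} = 13 − (1/3)x_{Kora}.
For Kora: ∂π/∂x_{Kora} = 29 − 2x_{Kora} − x_{Largo} = 0 ⇒ x_{Kora} = 14.5 − 0.5x_{Largo}.
Substituting the second reaction function into the first: x_{Largo} = 13 − (1/3)(14.5 − 0.5x_{Largo}), which gives (5/6)x_{Largo} = 49/6 ⇒ x_{Largo} = 9.8.
Then x_{Kora} = 14.5 − 0.5·9.8 = 9.6.
Total extraction: 9.8 + 9.6 = 19.4.

19.4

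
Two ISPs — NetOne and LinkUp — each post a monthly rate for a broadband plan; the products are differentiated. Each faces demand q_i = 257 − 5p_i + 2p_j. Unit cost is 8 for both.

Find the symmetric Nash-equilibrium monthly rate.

NetOne's profit: π = (p_{NetOne} − 8)(257 − 5p_{NetOne} + 2p_{LinkUp}).
∂π/∂p_{NetOne} = 297 − 10p_{NetOne} + 2p_{LinkUp} = 0 ⇒ p_{NetOne} = 29.7 + 0.2p_{LinkUp}.
Setting p_{NetOne} = p_{LinkUp} in the reaction function: p_{NetOne} = 29.7 + 0.2p_{NetOne}, so p_{NetOne} = 29.7 / 0.8 = 37.125.

37.125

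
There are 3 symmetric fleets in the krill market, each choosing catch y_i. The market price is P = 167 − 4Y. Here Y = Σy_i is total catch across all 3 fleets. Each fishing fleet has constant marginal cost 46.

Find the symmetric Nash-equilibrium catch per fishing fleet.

7.5625

A representative fishing fleet's profit is π_i = y_i(167 − 4Y) − 46y_i, with Y = y_i + Σ_{j≠i} y_j.
First-order condition: 121 − 8y_i − 4Σ_{j≠i} y_j = 0.
Imposing symmetry (y_j = y for all j) turns Σ_{j≠i} y_j into 2y, so 121 = 16y and y = 7.5625.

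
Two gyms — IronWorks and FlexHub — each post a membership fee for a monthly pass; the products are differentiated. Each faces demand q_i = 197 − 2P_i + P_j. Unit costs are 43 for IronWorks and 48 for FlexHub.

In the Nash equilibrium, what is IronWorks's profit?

IronWorks's profit: π = (P_{IronWorks} − 43)(197 − 2P_{IronWorks} + P_{FlexHub}).
∂π/∂P_{IronWorks} = 283 − 4P_{IronWorks} + P_{FlexHub} = 0 ⇒ P_{IronWorks} = 70.75 + 0.25P_{FlexHub}.
Similarly P_{FlexHub} = 73.25 + 0.25P_{IronWorks}.
Plugging P_{FlexHub} into IronWorks's best response: P_{IronWorks} = 70.75 + 0.25(73.25 + 0.25P_{IronWorks}) ⇒ 0.9375P_{IronWorks} = 89.0625, so P_{IronWorks} = 95.
Then P_{FlexHub} = 73.25 + 0.25·95 = 97.
q_{IronWorks} = 197 − 2·95 + 97 = 104.
Profit = (95 − 43)·104 = 5408.

5408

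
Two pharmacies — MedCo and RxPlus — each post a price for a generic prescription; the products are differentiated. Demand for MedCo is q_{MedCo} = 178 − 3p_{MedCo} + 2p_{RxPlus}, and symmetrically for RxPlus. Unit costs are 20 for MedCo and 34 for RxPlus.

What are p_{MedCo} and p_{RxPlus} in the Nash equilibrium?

62.125, 67.375

MedCo's profit: π = (p_{MedCo} − 20)(178 − 3p_{MedCo} + 2p_{RxPlus}).
∂π/∂p_{MedCo} = 238 − 6p_{MedCo} + 2p_{RxPlus} = 0 ⇒ p_{MedCo} = 119/3 + (1/3)p_{RxPlus}.
Similarly p_{RxPlus} = 140/3 + (1/3)p_{MedCo}.
Solving the two reaction functions simultaneously: (1 − (1/3)(1/3))p_{MedCo} = 119/3 + (1/3)·(140/3), so (8/9)p_{MedCo} = 497/9 and p_{MedCo} = 62.125.
Then p_{RxPlus} = 140/3 + (1/3)·62.125 = 67.375.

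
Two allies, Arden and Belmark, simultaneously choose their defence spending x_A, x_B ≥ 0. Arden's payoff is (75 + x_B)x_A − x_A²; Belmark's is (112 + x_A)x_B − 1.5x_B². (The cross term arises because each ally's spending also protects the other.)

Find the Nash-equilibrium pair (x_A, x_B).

67.4, 59.8

Expanding Arden's payoff: 75x_A + x_Bx_A − x_A².
∂π/∂x_A = 75 + x_B − 2x_A = 0, so x_A = 37.5 + 0.5x_B.
Likewise for Belmark: x_B = 112/3 + (1/3)x_A.
Substituting the second reaction function into the first: x_A = 37.5 + 0.5(112/3 + (1/3)x_A), which gives (5/6)x_A = 337/6 ⇒ x_A = 67.4.
Then x_B = 112/3 + (1/3)·67.4 = 59.8.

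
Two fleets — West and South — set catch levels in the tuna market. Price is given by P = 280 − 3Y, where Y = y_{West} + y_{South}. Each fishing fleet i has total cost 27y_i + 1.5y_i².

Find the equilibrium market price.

153.5

Fishing fleet West's profit: π = y_{West}(280 − 3(y_{West} + y_{South})) − 27y_{West} − 1.5y_{West}².
∂π/∂y_{West} = 253 − 9y_{West} − 3y_{South} = 0, so y_{West} = 253/9 − (1/3)y_{South}.
Setting y_{West} = y_{South} in the reaction function: y_{West} = 253/9 − (1/3)y_{West}, so y_{West} = (253/9) / (4/3) = 253/12.
Equilibrium price: P = 280 − 3·(253/6) = 153.5.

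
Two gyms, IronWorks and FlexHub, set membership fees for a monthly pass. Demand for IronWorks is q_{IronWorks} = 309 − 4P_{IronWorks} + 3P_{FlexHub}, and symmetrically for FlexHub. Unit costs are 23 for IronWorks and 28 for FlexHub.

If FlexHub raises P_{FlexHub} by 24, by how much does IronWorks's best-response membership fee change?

9

IronWorks's profit: π = (P_{IronWorks} − 23)(309 − 4P_{IronWorks} + 3P_{FlexHub}).
∂π/∂P_{IronWorks} = 401 − 8P_{IronWorks} + 3P_{FlexHub} = 0 ⇒ P_{IronWorks} = 50.125 + 0.375P_{FlexHub}.
The reaction-function slope is 0.375, so a 24-unit rise in P_{FlexHub} moves P_{IronWorks} by 0.375 × 24 = 9. IronWorks's best response rises — the actions are strategic complements.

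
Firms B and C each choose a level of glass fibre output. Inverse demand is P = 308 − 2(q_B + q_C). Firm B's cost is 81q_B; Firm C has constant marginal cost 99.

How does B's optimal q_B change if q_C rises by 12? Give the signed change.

Firm B's profit: π = q_B(308 − 2(q_B + q_C)) − 81q_B.
∂π/∂q_B = 227 − 4q_B − 2q_C = 0, so q_B = 56.75 − 0.5q_C.
The reaction-function slope is −0.5, so a 12-unit rise in q_C moves q_B by −0.5 × 12 = −6. B's best response falls — the actions are strategic substitutes.

-6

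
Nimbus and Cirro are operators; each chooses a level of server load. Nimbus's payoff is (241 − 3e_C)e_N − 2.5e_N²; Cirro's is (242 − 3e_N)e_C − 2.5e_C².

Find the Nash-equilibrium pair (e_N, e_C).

29.9375, 30.4375

Expanding Nimbus's payoff: 241e_N − 3e_Ce_N − 2.5e_N².
∂π/∂e_N = 241 − 3e_C − 5e_N = 0, so e_N = 48.2 − 0.6e_C.
Likewise for Cirro: e_C = 48.4 − 0.6e_N.
Solving the two reaction functions simultaneously: (1 − (−0.6)(−0.6))e_N = 48.2 − 0.6·48.4, so 0.64e_N = 19.16 and e_N = 29.9375.
Then e_C = 48.4 − 0.6·29.9375 = 30.4375.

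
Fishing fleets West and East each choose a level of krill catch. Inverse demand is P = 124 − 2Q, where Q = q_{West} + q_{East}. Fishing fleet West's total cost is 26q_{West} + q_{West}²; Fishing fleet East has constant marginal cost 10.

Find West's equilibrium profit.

Fishing fleet West's profit: π = q_{West}(124 − 2(q_{West} + q_{East})) − 26q_{West} − q_{West}².
∂π/∂q_{West} = 98 − 6q_{West} − 2q_{East} = 0, so q_{West} = 49/3 − (1/3)q_{East}.
For East: ∂π/∂q_{East} = 114 − 4q_{East} − 2q_{West} = 0 ⇒ q_{East} = 28.5 − 0.5q_{West}.
Solving the two reaction functions simultaneously: (1 − (−1/3)(−0.5))q_{West} = 49/3 − (1/3)·28.5, so (5/6)q_{West} = 41/6 and q_{West} = 8.2.
Then q_{East} = 28.5 − 0.5·8.2 = 24.4.
Price P = 124 − 2·32.6 = 58.8.
West's profit: (58.8 − 26)·8.2 − (8.2)² = 201.72.

201.72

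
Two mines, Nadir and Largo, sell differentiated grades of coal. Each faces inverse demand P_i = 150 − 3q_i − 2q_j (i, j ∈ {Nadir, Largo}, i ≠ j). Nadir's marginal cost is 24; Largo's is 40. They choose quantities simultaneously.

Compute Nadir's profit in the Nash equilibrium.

Mine Nadir's profit: π = q_{Nadir}(150 − 3q_{Nadir} − 2q_{Largo}) − 24q_{Nadir}.
∂π/∂q_{Nadir} = 126 − 6q_{Nadir} − 2q_{Largo} = 0 ⇒ q_{Nadir} = 21 − (1/3)q_{Largo}.
Similarly q_{Largo} = 55/3 − (1/3)q_{Nadir}.
Substituting the second reaction function into the first: q_{Nadir} = 21 − (1/3)(55/3 − (1/3)q_{Nadir}), which gives (8/9)q_{Nadir} = 134/9 ⇒ q_{Nadir} = 16.75.
Then q_{Largo} = 55/3 − (1/3)·16.75 = 12.75.
P_{Nadir} = 150 − 3·16.75 − 2·12.75 = 74.25.
Profit = (74.25 − 24)·16.75 = 841.6875.

841.6875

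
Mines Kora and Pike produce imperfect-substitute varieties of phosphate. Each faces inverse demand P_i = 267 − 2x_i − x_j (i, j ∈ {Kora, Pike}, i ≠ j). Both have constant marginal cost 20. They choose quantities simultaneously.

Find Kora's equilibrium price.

Mine Kora's profit: π = x_{Kora}(267 − 2x_{Kora} − x_{Pike}) − 20x_{Kora}.
∂π/∂x_{Kora} = 247 − 4x_{Kora} − x_{Pike} = 0 ⇒ x_{Kora} = 61.75 − 0.25x_{Pike}.
By symmetry x_{Pike} = x_{Kora}; substituting into the reaction function, 1.25x_{Kora} = 61.75 and x_{Kora} = 49.4.
P_{Kora} = 267 − 2·49.4 − 49.4 = 118.8.

118.8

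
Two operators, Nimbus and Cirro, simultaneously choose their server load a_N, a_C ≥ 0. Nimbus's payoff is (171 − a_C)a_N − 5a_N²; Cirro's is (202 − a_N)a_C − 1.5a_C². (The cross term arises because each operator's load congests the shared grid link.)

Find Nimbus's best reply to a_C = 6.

16.5

Expanding Nimbus's payoff: 171a_N − a_Ca_N − 5a_N².
∂π/∂a_N = 171 − a_C − 10a_N = 0, so a_N = 17.1 − 0.1a_C.
At a_C = 6: a_N = 17.1 − 0.1·6 = 16.5.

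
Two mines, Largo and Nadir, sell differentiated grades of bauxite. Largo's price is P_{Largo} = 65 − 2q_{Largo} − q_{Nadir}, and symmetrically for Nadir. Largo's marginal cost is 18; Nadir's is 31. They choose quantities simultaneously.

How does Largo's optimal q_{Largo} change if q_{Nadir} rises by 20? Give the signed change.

-5

Mine Largo's profit: π = q_{Largo}(65 − 2q_{Largo} − q_{Nadir}) − 18q_{Largo}.
∂π/∂q_{Largo} = 47 − 4q_{Largo} − q_{Nadir} = 0 ⇒ q_{Largo} = 11.75 − 0.25q_{Nadir}.
The reaction-function slope is −0.25, so a 20-unit rise in q_{Nadir} moves q_{Largo} by −0.25 × 20 = −5. Largo's best response falls — the actions are strategic substitutes.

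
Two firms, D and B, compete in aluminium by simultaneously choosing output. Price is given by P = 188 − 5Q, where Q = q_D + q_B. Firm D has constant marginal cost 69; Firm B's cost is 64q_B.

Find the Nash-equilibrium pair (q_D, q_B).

Firm D's profit: π = q_D(188 − 5(q_D + q_B)) − 69q_D.
∂π/∂q_D = 119 − 10q_D − 5q_B = 0, so q_D = 11.9 − 0.5q_B.
By the same steps for B: q_B = 12.4 − 0.5q_D.
Solving the two reaction functions simultaneously: (1 − (−0.5)(−0.5))q_D = 11.9 − 0.5·12.4, so 0.75q_D = 5.7 and q_D = 7.6.
Then q_B = 12.4 − 0.5·7.6 = 8.6.

7.6, 8.6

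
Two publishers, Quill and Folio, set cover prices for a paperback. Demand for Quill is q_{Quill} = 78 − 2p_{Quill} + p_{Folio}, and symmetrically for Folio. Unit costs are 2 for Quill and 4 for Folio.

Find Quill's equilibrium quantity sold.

Quill's profit: π = (p_{Quill} − 2)(78 − 2p_{Quill} + p_{Folio}).
∂π/∂p_{Quill} = 82 − 4p_{Quill} + p_{Folio} = 0 ⇒ p_{Quill} = 20.5 + 0.25p_{Folio}.
Similarly p_{Folio} = 21.5 + 0.25p_{Quill}.
Solving the two reaction functions simultaneously: (1 − (0.25)(0.25))p_{Quill} = 20.5 + 0.25·21.5, so 0.9375p_{Quill} = 25.875 and p_{Quill} = 27.6.
Then p_{Folio} = 21.5 + 0.25·27.6 = 28.4.
q_{Quill} = 78 − 2·27.6 + 28.4 = 51.2.

51.2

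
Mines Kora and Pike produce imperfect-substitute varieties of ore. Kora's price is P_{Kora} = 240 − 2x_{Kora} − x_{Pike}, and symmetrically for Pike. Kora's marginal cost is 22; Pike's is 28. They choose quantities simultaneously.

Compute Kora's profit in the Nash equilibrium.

Mine Kora's profit: π = x_{Kora}(240 − 2x_{Kora} − x_{Pike}) − 22x_{Kora}.
∂π/∂x_{Kora} = 218 − 4x_{Kora} − x_{Pike} = 0 ⇒ x_{Kora} = 54.5 − 0.25x_{Pike}.
Similarly x_{Pike} = 53 − 0.25x_{Kora}.
Solving the two reaction functions simultaneously: (1 − (−0.25)(−0.25))x_{Kora} = 54.5 − 0.25·53, so 0.9375x_{Kora} = 41.25 and x_{Kora} = 44.
Then x_{Pike} = 53 − 0.25·44 = 42.
P_{Kora} = 240 − 2·44 − 42 = 110.
Profit = (110 − 22)·44 = 3872.

3872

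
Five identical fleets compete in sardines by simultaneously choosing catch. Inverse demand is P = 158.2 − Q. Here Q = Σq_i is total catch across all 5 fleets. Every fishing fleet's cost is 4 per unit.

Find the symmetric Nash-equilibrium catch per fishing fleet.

A representative fishing fleet's profit is π_i = q_i(158.2 − Q) − 4q_i, with Q = q_i + Σ_{j≠i} q_j.
First-order condition: 154.2 − 2q_i − Σ_{j≠i} q_j = 0.
With identical fishing fleets, set every q_j = q: then 154.2 − 2q − 4q = 0, i.e. q = 154.2/6 = 25.7.

25.7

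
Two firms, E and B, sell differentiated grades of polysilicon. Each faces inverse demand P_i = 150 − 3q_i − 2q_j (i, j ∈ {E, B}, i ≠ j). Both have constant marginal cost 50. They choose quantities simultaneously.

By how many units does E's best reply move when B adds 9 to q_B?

Firm E's profit: π = q_E(150 − 3q_E − 2q_B) − 50q_E.
∂π/∂q_E = 100 − 6q_E − 2q_B = 0 ⇒ q_E = 50/3 − (1/3)q_B.
The reaction-function slope is −1/3, so a 9-unit rise in q_B moves q_E by −1/3 × 9 = −3. E's best response falls — the actions are strategic substitutes.

-3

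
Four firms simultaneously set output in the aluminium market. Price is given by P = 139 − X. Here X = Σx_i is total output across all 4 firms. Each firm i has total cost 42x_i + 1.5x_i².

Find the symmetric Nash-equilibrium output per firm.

A representative firm's profit is π_i = x_i(139 − X) − 42x_i − 1.5x_i², with X = x_i + Σ_{j≠i} x_j.
First-order condition: 97 − 5x_i − Σ_{j≠i} x_j = 0.
In a symmetric equilibrium every firm chooses the same x, so Σ_{j≠i} x_j = 3x. The condition becomes 97 − 8x = 0, giving x = 97/8 = 12.125.

12.125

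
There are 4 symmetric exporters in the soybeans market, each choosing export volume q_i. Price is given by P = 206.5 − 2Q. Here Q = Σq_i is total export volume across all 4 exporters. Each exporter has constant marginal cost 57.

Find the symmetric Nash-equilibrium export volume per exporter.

A representative exporter's profit is π_i = q_i(206.5 − 2Q) − 57q_i, with Q = q_i + Σ_{j≠i} q_j.
First-order condition: 149.5 − 4q_i − 2Σ_{j≠i} q_j = 0.
Imposing symmetry (q_j = q for all j) turns Σ_{j≠i} q_j into 3q, so 149.5 = 10q and q = 14.95.

14.95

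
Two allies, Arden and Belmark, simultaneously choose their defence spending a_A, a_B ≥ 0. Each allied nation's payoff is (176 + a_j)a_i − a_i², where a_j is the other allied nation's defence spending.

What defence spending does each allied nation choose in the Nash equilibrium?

176

Arden's payoff is (176 + a_B)a_A − a_A².
∂π/∂a_A = 176 + a_B − 2a_A = 0, so a_A = 88 + 0.5a_B.
By symmetry a_B = a_A; substituting into the reaction function, 0.5a_A = 88 and a_A = 176.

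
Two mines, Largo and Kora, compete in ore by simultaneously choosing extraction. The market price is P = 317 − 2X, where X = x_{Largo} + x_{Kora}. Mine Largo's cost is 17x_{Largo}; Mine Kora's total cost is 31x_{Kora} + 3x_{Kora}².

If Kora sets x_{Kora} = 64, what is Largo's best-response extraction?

Mine Largo's profit: π = x_{Largo}(317 − 2(x_{Largo} + x_{Kora})) − 17x_{Largo}.
∂π/∂x_{Largo} = 300 − 4x_{Largo} − 2x_{Kora} = 0, so x_{Largo} = 75 − 0.5x_{Kora}.
At x_{Kora} = 64: x_{Largo} = 75 − 0.5·64 = 43.

43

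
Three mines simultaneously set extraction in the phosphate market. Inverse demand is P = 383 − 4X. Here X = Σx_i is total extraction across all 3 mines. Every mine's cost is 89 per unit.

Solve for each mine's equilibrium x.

A representative mine's profit is π_i = x_i(383 − 4X) − 89x_i, with X = x_i + Σ_{j≠i} x_j.
First-order condition: 294 − 8x_i − 4Σ_{j≠i} x_j = 0.
With identical mines, set every x_j = x: then 294 − 8x − 8x = 0, i.e. x = 294/16 = 18.375.

18.375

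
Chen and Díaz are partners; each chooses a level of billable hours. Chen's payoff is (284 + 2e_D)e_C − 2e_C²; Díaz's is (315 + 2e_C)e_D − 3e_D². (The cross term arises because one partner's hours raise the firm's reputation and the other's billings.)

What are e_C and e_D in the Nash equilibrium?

Expanding Chen's payoff: 284e_C + 2e_De_C − 2e_C².
∂π/∂e_C = 284 + 2e_D − 4e_C = 0, so e_C = 71 + 0.5e_D.
Likewise for Díaz: e_D = 52.5 + (1/3)e_C.
Substituting the second reaction function into the first: e_C = 71 + 0.5(52.5 + (1/3)e_C), which gives (5/6)e_C = 97.25 ⇒ e_C = 116.7.
Then e_D = 52.5 + (1/3)·116.7 = 91.4.

116.7, 91.4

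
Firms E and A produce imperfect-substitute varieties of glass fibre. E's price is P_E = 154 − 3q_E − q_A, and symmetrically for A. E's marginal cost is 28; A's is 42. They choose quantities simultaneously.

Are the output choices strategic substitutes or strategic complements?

Firm E's profit: π = q_E(154 − 3q_E − q_A) − 28q_E.
∂π/∂q_E = 126 − 6q_E − q_A = 0 ⇒ q_E = 21 − (1/6)q_A.
The best-response slope dq_E/dq_A = −1/6 < 0: the reaction function is downward-sloping, so the choices are strategic substitutes.

strategic substitutes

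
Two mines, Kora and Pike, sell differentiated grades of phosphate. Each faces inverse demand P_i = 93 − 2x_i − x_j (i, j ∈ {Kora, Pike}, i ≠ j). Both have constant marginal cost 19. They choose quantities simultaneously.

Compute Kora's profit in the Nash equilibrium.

Mine Kora's profit: π = x_{Kora}(93 − 2x_{Kora} − x_{Pike}) − 19x_{Kora}.
∂π/∂x_{Kora} = 74 − 4x_{Kora} − x_{Pike} = 0 ⇒ x_{Kora} = 18.5 − 0.25x_{Pike}.
By symmetry x_{Pike} = x_{Kora}; substituting into the reaction function, 1.25x_{Kora} = 18.5 and x_{Kora} = 14.8.
P_{Kora} = 93 − 2·14.8 − 14.8 = 48.6.
Profit = (48.6 − 19)·14.8 = 438.08.

438.08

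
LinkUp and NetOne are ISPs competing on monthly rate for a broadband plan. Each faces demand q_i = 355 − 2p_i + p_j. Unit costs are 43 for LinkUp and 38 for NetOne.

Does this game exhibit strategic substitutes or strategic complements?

strategic complements

LinkUp's profit: π = (p_{LinkUp} − 43)(355 − 2p_{LinkUp} + p_{NetOne}).
∂π/∂p_{LinkUp} = 441 − 4p_{LinkUp} + p_{NetOne} = 0 ⇒ p_{LinkUp} = 110.25 + 0.25p_{NetOne}.
The best-response slope dp_{LinkUp}/dp_{NetOne} = 0.25 > 0: the reaction function is upward-sloping, so the choices are strategic complements.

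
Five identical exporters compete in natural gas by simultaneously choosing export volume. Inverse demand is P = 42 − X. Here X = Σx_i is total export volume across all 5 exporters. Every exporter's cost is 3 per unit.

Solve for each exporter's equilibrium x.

A representative exporter's profit is π_i = x_i(42 − X) − 3x_i, with X = x_i + Σ_{j≠i} x_j.
First-order condition: 39 − 2x_i − Σ_{j≠i} x_j = 0.
Imposing symmetry (x_j = x for all j) turns Σ_{j≠i} x_j into 4x, so 39 = 6x and x = 6.5.

6.5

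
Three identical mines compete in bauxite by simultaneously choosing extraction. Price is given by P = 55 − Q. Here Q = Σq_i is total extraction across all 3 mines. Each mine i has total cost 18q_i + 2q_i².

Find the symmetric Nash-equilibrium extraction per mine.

A representative mine's profit is π_i = q_i(55 − Q) − 18q_i − 2q_i², with Q = q_i + Σ_{j≠i} q_j.
First-order condition: 37 − 6q_i − Σ_{j≠i} q_j = 0.
Imposing symmetry (q_j = q for all j) turns Σ_{j≠i} q_j into 2q, so 37 = 8q and q = 4.625.

4.625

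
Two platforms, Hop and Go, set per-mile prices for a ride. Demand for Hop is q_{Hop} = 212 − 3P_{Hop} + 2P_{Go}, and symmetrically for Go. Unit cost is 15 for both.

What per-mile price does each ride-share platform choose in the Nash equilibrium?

Hop's profit: π = (P_{Hop} − 15)(212 − 3P_{Hop} + 2P_{Go}).
∂π/∂P_{Hop} = 257 − 6P_{Hop} + 2P_{Go} = 0 ⇒ P_{Hop} = 257/6 + (1/3)P_{Go}.
Setting P_{Hop} = P_{Go} in the reaction function: P_{Hop} = 257/6 + (1/3)P_{Hop}, so P_{Hop} = (257/6) / (2/3) = 64.25.

64.25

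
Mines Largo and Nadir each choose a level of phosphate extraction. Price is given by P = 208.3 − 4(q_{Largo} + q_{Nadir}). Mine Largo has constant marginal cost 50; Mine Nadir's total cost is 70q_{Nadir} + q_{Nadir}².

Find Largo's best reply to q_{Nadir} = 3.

Mine Largo's profit: π = q_{Largo}(208.3 − 4(q_{Largo} + q_{Nadir})) − 50q_{Largo}.
∂π/∂q_{Largo} = 158.3 − 8q_{Largo} − 4q_{Nadir} = 0, so q_{Largo} = 19.7875 − 0.5q_{Nadir}.
At q_{Nadir} = 3: q_{Largo} = 19.7875 − 0.5·3 = 18.2875.

18.2875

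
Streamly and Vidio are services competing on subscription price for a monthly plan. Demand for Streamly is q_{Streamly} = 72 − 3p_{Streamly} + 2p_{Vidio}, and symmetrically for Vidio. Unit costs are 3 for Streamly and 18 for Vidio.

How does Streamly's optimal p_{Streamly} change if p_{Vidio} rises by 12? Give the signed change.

Streamly's profit: π = (p_{Streamly} − 3)(72 − 3p_{Streamly} + 2p_{Vidio}).
∂π/∂p_{Streamly} = 81 − 6p_{Streamly} + 2p_{Vidio} = 0 ⇒ p_{Streamly} = 13.5 + (1/3)p_{Vidio}.
The reaction-function slope is 1/3, so a 12-unit rise in p_{Vidio} moves p_{Streamly} by 1/3 × 12 = 4. Streamly's best response rises — the actions are strategic complements.

4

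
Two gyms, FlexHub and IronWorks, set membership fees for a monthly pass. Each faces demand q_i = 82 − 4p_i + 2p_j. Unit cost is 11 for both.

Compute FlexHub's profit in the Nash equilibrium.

FlexHub's profit: π = (p_{FlexHub} − 11)(82 − 4p_{FlexHub} + 2p_{IronWorks}).
∂π/∂p_{FlexHub} = 126 − 8p_{FlexHub} + 2p_{IronWorks} = 0 ⇒ p_{FlexHub} = 15.75 + 0.25p_{IronWorks}.
By symmetry p_{IronWorks} = p_{FlexHub}; substituting into the reaction function, 0.75p_{FlexHub} = 15.75 and p_{FlexHub} = 21.
q_{FlexHub} = 82 − 4·21 + 2·21 = 40.
Profit = (21 − 11)·40 = 400.

400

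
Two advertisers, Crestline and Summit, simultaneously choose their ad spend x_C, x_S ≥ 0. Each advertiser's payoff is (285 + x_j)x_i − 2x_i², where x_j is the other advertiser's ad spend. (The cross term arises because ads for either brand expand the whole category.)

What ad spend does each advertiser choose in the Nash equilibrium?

Crestline's payoff is (285 + x_S)x_C − 2x_C².
∂π/∂x_C = 285 + x_S − 4x_C = 0, so x_C = 71.25 + 0.25x_S.
Setting x_C = x_S in the reaction function: x_C = 71.25 + 0.25x_C, so x_C = 71.25 / 0.75 = 95.

95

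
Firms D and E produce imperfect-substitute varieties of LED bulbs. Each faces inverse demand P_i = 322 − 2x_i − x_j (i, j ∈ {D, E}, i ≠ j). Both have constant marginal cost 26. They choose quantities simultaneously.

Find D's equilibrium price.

144.4

Firm D's profit: π = x_D(322 − 2x_D − x_E) − 26x_D.
∂π/∂x_D = 296 − 4x_D − x_E = 0 ⇒ x_D = 74 − 0.25x_E.
The game is symmetric, so in equilibrium x_E = x_D: the reaction function gives 1.25x_D = 74, hence x_D = 59.2.
P_D = 322 − 2·59.2 − 59.2 = 144.4.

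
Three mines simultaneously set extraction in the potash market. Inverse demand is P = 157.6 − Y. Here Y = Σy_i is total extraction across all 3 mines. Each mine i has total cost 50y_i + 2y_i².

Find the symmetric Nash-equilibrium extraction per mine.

13.45

A representative mine's profit is π_i = y_i(157.6 − Y) − 50y_i − 2y_i², with Y = y_i + Σ_{j≠i} y_j.
First-order condition: 107.6 − 6y_i − Σ_{j≠i} y_j = 0.
With identical mines, set every y_j = y: then 107.6 − 6y − 2y = 0, i.e. y = 107.6/8 = 13.45.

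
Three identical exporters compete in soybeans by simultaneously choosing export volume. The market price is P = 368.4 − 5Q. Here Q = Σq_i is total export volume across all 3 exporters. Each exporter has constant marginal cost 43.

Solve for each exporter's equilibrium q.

A representative exporter's profit is π_i = q_i(368.4 − 5Q) − 43q_i, with Q = q_i + Σ_{j≠i} q_j.
First-order condition: 325.4 − 10q_i − 5Σ_{j≠i} q_j = 0.
With identical exporters, set every q_j = q: then 325.4 − 10q − 10q = 0, i.e. q = 325.4/20 = 16.27.

16.27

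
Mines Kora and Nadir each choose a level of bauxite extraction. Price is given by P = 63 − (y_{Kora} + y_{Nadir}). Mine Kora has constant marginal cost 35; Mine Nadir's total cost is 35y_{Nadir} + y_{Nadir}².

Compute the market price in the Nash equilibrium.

Mine Kora's profit: π = y_{Kora}(63 − (y_{Kora} + y_{Nadir})) − 35y_{Kora}.
∂π/∂y_{Kora} = 28 − 2y_{Kora} − y_{Nadir} = 0, so y_{Kora} = 14 − 0.5y_{Nadir}.
For Nadir: ∂π/∂y_{Nadir} = 28 − 4y_{Nadir} − y_{Kora} = 0 ⇒ y_{Nadir} = 7 − 0.25y_{Kora}.
Solving the two reaction functions simultaneously: (1 − (−0.5)(−0.25))y_{Kora} = 14 − 0.5·7, so 0.875y_{Kora} = 10.5 and y_{Kora} = 12.
Then y_{Nadir} = 7 − 0.25·12 = 4.
Equilibrium price: P = 63 − 16 = 47.

47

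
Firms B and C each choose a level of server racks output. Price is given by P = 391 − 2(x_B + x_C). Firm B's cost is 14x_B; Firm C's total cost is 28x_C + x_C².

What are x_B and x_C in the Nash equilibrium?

76.8, 34.9

Firm B's profit: π = x_B(391 − 2(x_B + x_C)) − 14x_B.
∂π/∂x_B = 377 − 4x_B − 2x_C = 0, so x_B = 94.25 − 0.5x_C.
For C: ∂π/∂x_C = 363 − 6x_C − 2x_B = 0 ⇒ x_C = 60.5 − (1/3)x_B.
Plugging x_C into B's best response: x_B = 94.25 − 0.5(60.5 − (1/3)x_B) ⇒ (5/6)x_B = 64, so x_B = 76.8.
Then x_C = 60.5 − (1/3)·76.8 = 34.9.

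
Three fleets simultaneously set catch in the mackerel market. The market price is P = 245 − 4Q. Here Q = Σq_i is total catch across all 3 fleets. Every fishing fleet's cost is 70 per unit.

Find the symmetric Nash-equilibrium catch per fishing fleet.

10.9375

A representative fishing fleet's profit is π_i = q_i(245 − 4Q) − 70q_i, with Q = q_i + Σ_{j≠i} q_j.
First-order condition: 175 − 8q_i − 4Σ_{j≠i} q_j = 0.
Imposing symmetry (q_j = q for all j) turns Σ_{j≠i} q_j into 2q, so 175 = 16q and q = 10.9375.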